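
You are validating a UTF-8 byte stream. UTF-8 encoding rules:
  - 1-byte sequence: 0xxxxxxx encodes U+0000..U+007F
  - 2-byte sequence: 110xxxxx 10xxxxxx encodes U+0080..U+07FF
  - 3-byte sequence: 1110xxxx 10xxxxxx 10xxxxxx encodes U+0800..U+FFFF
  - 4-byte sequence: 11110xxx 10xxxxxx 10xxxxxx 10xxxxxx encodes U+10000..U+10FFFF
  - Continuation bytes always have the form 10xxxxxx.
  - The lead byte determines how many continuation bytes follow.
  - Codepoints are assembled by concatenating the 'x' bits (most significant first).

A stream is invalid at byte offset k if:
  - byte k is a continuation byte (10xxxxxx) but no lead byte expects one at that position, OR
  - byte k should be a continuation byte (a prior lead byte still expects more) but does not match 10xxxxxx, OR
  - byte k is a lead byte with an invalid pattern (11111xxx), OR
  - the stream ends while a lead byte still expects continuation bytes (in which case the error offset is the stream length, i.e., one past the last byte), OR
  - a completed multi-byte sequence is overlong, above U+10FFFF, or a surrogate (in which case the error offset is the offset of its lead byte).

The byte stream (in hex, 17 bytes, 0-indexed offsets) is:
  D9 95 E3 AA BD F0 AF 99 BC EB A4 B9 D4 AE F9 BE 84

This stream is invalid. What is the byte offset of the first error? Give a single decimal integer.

Answer: 14

Derivation:
Byte[0]=D9: 2-byte lead, need 1 cont bytes. acc=0x19
Byte[1]=95: continuation. acc=(acc<<6)|0x15=0x655
Completed: cp=U+0655 (starts at byte 0)
Byte[2]=E3: 3-byte lead, need 2 cont bytes. acc=0x3
Byte[3]=AA: continuation. acc=(acc<<6)|0x2A=0xEA
Byte[4]=BD: continuation. acc=(acc<<6)|0x3D=0x3ABD
Completed: cp=U+3ABD (starts at byte 2)
Byte[5]=F0: 4-byte lead, need 3 cont bytes. acc=0x0
Byte[6]=AF: continuation. acc=(acc<<6)|0x2F=0x2F
Byte[7]=99: continuation. acc=(acc<<6)|0x19=0xBD9
Byte[8]=BC: continuation. acc=(acc<<6)|0x3C=0x2F67C
Completed: cp=U+2F67C (starts at byte 5)
Byte[9]=EB: 3-byte lead, need 2 cont bytes. acc=0xB
Byte[10]=A4: continuation. acc=(acc<<6)|0x24=0x2E4
Byte[11]=B9: continuation. acc=(acc<<6)|0x39=0xB939
Completed: cp=U+B939 (starts at byte 9)
Byte[12]=D4: 2-byte lead, need 1 cont bytes. acc=0x14
Byte[13]=AE: continuation. acc=(acc<<6)|0x2E=0x52E
Completed: cp=U+052E (starts at byte 12)
Byte[14]=F9: INVALID lead byte (not 0xxx/110x/1110/11110)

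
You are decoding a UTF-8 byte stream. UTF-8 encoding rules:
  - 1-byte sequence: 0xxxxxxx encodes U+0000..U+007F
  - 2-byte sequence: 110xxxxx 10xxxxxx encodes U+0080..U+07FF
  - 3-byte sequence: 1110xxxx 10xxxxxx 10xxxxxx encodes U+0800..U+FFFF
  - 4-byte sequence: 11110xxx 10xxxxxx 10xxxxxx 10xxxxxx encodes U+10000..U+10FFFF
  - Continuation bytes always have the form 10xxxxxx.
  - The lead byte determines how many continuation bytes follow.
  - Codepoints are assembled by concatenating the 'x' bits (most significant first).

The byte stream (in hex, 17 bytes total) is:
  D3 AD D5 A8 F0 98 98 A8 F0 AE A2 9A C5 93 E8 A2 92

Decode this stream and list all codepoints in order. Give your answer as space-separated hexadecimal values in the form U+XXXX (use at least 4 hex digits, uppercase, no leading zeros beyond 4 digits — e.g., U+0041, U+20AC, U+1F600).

Answer: U+04ED U+0568 U+18628 U+2E89A U+0153 U+8892

Derivation:
Byte[0]=D3: 2-byte lead, need 1 cont bytes. acc=0x13
Byte[1]=AD: continuation. acc=(acc<<6)|0x2D=0x4ED
Completed: cp=U+04ED (starts at byte 0)
Byte[2]=D5: 2-byte lead, need 1 cont bytes. acc=0x15
Byte[3]=A8: continuation. acc=(acc<<6)|0x28=0x568
Completed: cp=U+0568 (starts at byte 2)
Byte[4]=F0: 4-byte lead, need 3 cont bytes. acc=0x0
Byte[5]=98: continuation. acc=(acc<<6)|0x18=0x18
Byte[6]=98: continuation. acc=(acc<<6)|0x18=0x618
Byte[7]=A8: continuation. acc=(acc<<6)|0x28=0x18628
Completed: cp=U+18628 (starts at byte 4)
Byte[8]=F0: 4-byte lead, need 3 cont bytes. acc=0x0
Byte[9]=AE: continuation. acc=(acc<<6)|0x2E=0x2E
Byte[10]=A2: continuation. acc=(acc<<6)|0x22=0xBA2
Byte[11]=9A: continuation. acc=(acc<<6)|0x1A=0x2E89A
Completed: cp=U+2E89A (starts at byte 8)
Byte[12]=C5: 2-byte lead, need 1 cont bytes. acc=0x5
Byte[13]=93: continuation. acc=(acc<<6)|0x13=0x153
Completed: cp=U+0153 (starts at byte 12)
Byte[14]=E8: 3-byte lead, need 2 cont bytes. acc=0x8
Byte[15]=A2: continuation. acc=(acc<<6)|0x22=0x222
Byte[16]=92: continuation. acc=(acc<<6)|0x12=0x8892
Completed: cp=U+8892 (starts at byte 14)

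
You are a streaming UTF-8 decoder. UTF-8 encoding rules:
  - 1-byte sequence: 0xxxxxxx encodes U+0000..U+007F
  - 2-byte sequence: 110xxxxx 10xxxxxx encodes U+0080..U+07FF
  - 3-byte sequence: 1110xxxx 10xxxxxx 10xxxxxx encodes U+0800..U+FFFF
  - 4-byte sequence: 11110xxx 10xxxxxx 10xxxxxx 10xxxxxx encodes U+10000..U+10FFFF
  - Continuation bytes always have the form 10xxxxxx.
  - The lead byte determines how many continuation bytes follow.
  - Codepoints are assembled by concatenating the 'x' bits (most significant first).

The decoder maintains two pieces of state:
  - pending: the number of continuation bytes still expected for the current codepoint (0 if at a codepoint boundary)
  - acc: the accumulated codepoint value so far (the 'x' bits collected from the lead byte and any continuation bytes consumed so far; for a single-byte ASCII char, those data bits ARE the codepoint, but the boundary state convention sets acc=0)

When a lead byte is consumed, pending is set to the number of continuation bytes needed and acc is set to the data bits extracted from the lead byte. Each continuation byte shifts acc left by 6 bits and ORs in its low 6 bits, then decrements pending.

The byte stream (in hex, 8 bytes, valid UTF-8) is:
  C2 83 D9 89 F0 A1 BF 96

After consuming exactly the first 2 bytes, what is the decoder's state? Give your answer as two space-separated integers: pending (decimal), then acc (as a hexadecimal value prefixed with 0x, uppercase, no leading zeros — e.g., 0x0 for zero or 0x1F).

Byte[0]=C2: 2-byte lead. pending=1, acc=0x2
Byte[1]=83: continuation. acc=(acc<<6)|0x03=0x83, pending=0

Answer: 0 0x83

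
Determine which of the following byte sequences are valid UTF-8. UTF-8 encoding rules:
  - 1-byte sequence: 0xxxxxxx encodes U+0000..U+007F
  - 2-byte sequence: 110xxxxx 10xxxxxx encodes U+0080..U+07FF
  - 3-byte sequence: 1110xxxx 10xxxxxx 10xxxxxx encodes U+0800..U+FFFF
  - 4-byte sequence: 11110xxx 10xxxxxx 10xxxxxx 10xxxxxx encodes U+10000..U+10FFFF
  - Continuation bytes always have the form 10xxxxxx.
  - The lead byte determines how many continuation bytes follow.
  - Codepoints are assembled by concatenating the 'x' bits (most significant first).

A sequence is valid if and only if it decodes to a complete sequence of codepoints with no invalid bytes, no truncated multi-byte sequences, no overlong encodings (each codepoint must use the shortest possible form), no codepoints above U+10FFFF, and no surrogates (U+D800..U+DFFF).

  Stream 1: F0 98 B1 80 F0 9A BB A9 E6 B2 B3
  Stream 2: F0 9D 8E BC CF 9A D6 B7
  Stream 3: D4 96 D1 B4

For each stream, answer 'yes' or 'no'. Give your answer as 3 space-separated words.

Answer: yes yes yes

Derivation:
Stream 1: decodes cleanly. VALID
Stream 2: decodes cleanly. VALID
Stream 3: decodes cleanly. VALID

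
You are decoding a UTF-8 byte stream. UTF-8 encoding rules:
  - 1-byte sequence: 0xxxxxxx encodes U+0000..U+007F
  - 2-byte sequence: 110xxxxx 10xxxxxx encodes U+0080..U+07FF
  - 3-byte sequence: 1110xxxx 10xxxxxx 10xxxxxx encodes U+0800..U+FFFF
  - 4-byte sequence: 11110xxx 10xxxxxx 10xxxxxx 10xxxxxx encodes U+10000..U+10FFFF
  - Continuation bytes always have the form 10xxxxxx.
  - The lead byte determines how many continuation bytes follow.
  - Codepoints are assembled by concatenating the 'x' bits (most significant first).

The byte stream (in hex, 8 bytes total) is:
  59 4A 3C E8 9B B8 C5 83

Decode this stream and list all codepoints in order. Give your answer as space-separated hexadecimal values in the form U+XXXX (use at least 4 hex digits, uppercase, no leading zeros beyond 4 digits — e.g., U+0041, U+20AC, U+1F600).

Byte[0]=59: 1-byte ASCII. cp=U+0059
Byte[1]=4A: 1-byte ASCII. cp=U+004A
Byte[2]=3C: 1-byte ASCII. cp=U+003C
Byte[3]=E8: 3-byte lead, need 2 cont bytes. acc=0x8
Byte[4]=9B: continuation. acc=(acc<<6)|0x1B=0x21B
Byte[5]=B8: continuation. acc=(acc<<6)|0x38=0x86F8
Completed: cp=U+86F8 (starts at byte 3)
Byte[6]=C5: 2-byte lead, need 1 cont bytes. acc=0x5
Byte[7]=83: continuation. acc=(acc<<6)|0x03=0x143
Completed: cp=U+0143 (starts at byte 6)

Answer: U+0059 U+004A U+003C U+86F8 U+0143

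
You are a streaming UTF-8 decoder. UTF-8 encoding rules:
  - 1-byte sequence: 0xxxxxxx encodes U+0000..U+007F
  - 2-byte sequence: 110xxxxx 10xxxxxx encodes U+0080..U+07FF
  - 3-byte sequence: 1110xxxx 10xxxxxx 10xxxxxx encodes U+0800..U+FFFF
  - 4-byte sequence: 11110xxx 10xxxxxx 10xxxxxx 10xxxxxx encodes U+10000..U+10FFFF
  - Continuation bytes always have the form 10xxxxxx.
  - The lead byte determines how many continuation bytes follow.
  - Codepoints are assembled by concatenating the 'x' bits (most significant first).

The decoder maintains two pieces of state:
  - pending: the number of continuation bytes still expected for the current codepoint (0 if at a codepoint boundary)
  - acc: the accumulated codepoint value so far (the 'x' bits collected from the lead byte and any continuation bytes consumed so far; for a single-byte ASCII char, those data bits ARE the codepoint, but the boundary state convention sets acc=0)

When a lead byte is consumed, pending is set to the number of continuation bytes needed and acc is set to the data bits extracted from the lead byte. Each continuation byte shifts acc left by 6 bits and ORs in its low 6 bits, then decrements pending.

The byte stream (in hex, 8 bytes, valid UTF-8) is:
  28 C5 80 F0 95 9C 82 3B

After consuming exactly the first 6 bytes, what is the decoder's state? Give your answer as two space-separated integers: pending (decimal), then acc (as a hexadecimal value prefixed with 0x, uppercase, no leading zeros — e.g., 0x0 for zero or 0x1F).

Byte[0]=28: 1-byte. pending=0, acc=0x0
Byte[1]=C5: 2-byte lead. pending=1, acc=0x5
Byte[2]=80: continuation. acc=(acc<<6)|0x00=0x140, pending=0
Byte[3]=F0: 4-byte lead. pending=3, acc=0x0
Byte[4]=95: continuation. acc=(acc<<6)|0x15=0x15, pending=2
Byte[5]=9C: continuation. acc=(acc<<6)|0x1C=0x55C, pending=1

Answer: 1 0x55C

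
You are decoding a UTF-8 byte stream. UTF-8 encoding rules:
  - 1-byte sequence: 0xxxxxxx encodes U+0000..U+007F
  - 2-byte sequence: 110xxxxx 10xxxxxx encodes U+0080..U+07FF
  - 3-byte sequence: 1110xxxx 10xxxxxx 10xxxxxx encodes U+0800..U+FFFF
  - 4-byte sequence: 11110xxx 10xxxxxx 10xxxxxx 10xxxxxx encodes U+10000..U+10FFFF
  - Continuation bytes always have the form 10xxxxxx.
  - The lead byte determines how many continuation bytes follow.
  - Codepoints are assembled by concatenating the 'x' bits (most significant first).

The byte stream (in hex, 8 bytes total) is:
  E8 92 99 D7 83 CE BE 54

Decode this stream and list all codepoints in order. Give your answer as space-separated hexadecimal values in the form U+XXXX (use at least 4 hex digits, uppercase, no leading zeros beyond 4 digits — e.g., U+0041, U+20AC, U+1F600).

Answer: U+8499 U+05C3 U+03BE U+0054

Derivation:
Byte[0]=E8: 3-byte lead, need 2 cont bytes. acc=0x8
Byte[1]=92: continuation. acc=(acc<<6)|0x12=0x212
Byte[2]=99: continuation. acc=(acc<<6)|0x19=0x8499
Completed: cp=U+8499 (starts at byte 0)
Byte[3]=D7: 2-byte lead, need 1 cont bytes. acc=0x17
Byte[4]=83: continuation. acc=(acc<<6)|0x03=0x5C3
Completed: cp=U+05C3 (starts at byte 3)
Byte[5]=CE: 2-byte lead, need 1 cont bytes. acc=0xE
Byte[6]=BE: continuation. acc=(acc<<6)|0x3E=0x3BE
Completed: cp=U+03BE (starts at byte 5)
Byte[7]=54: 1-byte ASCII. cp=U+0054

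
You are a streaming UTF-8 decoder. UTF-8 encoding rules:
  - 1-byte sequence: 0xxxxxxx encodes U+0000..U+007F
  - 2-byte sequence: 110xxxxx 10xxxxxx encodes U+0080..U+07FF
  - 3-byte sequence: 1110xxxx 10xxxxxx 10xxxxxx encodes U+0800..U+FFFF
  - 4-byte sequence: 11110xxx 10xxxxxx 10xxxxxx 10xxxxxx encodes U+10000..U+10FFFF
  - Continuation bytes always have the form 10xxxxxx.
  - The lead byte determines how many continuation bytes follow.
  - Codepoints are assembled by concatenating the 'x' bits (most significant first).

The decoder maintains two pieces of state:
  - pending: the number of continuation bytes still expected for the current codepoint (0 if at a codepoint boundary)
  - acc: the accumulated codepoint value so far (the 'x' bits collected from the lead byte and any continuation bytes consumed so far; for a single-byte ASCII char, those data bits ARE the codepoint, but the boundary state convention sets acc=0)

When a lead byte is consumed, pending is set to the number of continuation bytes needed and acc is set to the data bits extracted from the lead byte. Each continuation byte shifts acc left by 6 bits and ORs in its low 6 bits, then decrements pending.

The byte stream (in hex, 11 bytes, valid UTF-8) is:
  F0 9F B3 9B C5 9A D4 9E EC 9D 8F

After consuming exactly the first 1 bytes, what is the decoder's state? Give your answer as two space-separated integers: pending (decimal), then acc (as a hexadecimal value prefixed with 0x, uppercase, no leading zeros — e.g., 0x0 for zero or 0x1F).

Byte[0]=F0: 4-byte lead. pending=3, acc=0x0

Answer: 3 0x0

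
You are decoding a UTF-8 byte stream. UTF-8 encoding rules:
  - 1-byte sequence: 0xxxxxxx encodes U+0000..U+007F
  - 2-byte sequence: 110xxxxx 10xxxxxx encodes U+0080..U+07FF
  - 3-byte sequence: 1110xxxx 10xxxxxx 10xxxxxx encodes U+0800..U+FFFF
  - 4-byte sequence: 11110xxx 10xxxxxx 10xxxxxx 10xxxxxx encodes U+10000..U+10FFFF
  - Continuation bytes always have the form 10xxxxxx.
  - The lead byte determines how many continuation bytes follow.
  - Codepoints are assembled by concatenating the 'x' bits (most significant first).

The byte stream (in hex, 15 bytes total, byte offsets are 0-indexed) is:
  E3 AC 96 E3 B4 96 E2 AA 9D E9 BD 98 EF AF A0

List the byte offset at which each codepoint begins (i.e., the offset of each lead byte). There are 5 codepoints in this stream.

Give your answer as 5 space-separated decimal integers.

Answer: 0 3 6 9 12

Derivation:
Byte[0]=E3: 3-byte lead, need 2 cont bytes. acc=0x3
Byte[1]=AC: continuation. acc=(acc<<6)|0x2C=0xEC
Byte[2]=96: continuation. acc=(acc<<6)|0x16=0x3B16
Completed: cp=U+3B16 (starts at byte 0)
Byte[3]=E3: 3-byte lead, need 2 cont bytes. acc=0x3
Byte[4]=B4: continuation. acc=(acc<<6)|0x34=0xF4
Byte[5]=96: continuation. acc=(acc<<6)|0x16=0x3D16
Completed: cp=U+3D16 (starts at byte 3)
Byte[6]=E2: 3-byte lead, need 2 cont bytes. acc=0x2
Byte[7]=AA: continuation. acc=(acc<<6)|0x2A=0xAA
Byte[8]=9D: continuation. acc=(acc<<6)|0x1D=0x2A9D
Completed: cp=U+2A9D (starts at byte 6)
Byte[9]=E9: 3-byte lead, need 2 cont bytes. acc=0x9
Byte[10]=BD: continuation. acc=(acc<<6)|0x3D=0x27D
Byte[11]=98: continuation. acc=(acc<<6)|0x18=0x9F58
Completed: cp=U+9F58 (starts at byte 9)
Byte[12]=EF: 3-byte lead, need 2 cont bytes. acc=0xF
Byte[13]=AF: continuation. acc=(acc<<6)|0x2F=0x3EF
Byte[14]=A0: continuation. acc=(acc<<6)|0x20=0xFBE0
Completed: cp=U+FBE0 (starts at byte 12)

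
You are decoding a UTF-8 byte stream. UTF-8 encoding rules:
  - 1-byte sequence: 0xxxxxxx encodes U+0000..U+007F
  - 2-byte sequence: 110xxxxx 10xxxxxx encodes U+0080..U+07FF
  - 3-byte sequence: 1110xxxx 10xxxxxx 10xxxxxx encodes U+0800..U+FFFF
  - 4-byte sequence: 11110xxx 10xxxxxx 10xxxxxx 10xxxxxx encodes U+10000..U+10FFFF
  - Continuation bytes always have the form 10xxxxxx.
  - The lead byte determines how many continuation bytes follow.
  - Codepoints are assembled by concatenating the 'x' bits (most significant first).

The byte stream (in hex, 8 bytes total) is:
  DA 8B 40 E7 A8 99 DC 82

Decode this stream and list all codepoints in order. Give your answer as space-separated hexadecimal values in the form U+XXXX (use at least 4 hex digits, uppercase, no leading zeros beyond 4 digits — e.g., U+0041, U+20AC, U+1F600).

Byte[0]=DA: 2-byte lead, need 1 cont bytes. acc=0x1A
Byte[1]=8B: continuation. acc=(acc<<6)|0x0B=0x68B
Completed: cp=U+068B (starts at byte 0)
Byte[2]=40: 1-byte ASCII. cp=U+0040
Byte[3]=E7: 3-byte lead, need 2 cont bytes. acc=0x7
Byte[4]=A8: continuation. acc=(acc<<6)|0x28=0x1E8
Byte[5]=99: continuation. acc=(acc<<6)|0x19=0x7A19
Completed: cp=U+7A19 (starts at byte 3)
Byte[6]=DC: 2-byte lead, need 1 cont bytes. acc=0x1C
Byte[7]=82: continuation. acc=(acc<<6)|0x02=0x702
Completed: cp=U+0702 (starts at byte 6)

Answer: U+068B U+0040 U+7A19 U+0702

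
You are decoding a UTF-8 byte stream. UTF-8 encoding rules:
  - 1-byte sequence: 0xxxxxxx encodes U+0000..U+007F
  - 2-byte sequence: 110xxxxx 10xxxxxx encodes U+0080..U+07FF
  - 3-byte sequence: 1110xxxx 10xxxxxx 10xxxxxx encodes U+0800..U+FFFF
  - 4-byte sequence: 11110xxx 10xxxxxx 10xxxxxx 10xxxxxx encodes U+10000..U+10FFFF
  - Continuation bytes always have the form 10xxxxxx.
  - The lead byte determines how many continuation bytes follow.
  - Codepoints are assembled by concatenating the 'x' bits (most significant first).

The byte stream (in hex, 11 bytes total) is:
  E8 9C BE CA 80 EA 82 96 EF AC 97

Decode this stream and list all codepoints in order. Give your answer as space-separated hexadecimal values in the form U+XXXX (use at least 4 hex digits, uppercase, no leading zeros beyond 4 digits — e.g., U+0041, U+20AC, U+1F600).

Byte[0]=E8: 3-byte lead, need 2 cont bytes. acc=0x8
Byte[1]=9C: continuation. acc=(acc<<6)|0x1C=0x21C
Byte[2]=BE: continuation. acc=(acc<<6)|0x3E=0x873E
Completed: cp=U+873E (starts at byte 0)
Byte[3]=CA: 2-byte lead, need 1 cont bytes. acc=0xA
Byte[4]=80: continuation. acc=(acc<<6)|0x00=0x280
Completed: cp=U+0280 (starts at byte 3)
Byte[5]=EA: 3-byte lead, need 2 cont bytes. acc=0xA
Byte[6]=82: continuation. acc=(acc<<6)|0x02=0x282
Byte[7]=96: continuation. acc=(acc<<6)|0x16=0xA096
Completed: cp=U+A096 (starts at byte 5)
Byte[8]=EF: 3-byte lead, need 2 cont bytes. acc=0xF
Byte[9]=AC: continuation. acc=(acc<<6)|0x2C=0x3EC
Byte[10]=97: continuation. acc=(acc<<6)|0x17=0xFB17
Completed: cp=U+FB17 (starts at byte 8)

Answer: U+873E U+0280 U+A096 U+FB17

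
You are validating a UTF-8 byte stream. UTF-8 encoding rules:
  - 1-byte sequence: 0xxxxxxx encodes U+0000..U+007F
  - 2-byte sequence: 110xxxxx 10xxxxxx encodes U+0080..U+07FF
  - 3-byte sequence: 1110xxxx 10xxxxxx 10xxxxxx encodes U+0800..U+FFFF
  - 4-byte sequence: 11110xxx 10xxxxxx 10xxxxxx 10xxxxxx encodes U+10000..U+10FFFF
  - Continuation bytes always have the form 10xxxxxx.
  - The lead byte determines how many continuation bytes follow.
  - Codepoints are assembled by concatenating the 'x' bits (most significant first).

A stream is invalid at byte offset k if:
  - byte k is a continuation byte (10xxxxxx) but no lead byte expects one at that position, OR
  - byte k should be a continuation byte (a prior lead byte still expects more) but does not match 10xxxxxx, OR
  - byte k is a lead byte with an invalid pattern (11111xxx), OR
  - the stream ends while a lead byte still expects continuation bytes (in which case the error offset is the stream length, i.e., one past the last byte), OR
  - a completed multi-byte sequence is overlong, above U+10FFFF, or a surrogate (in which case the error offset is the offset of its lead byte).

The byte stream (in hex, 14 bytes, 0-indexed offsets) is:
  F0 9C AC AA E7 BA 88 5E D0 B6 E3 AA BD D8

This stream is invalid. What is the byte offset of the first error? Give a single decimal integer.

Byte[0]=F0: 4-byte lead, need 3 cont bytes. acc=0x0
Byte[1]=9C: continuation. acc=(acc<<6)|0x1C=0x1C
Byte[2]=AC: continuation. acc=(acc<<6)|0x2C=0x72C
Byte[3]=AA: continuation. acc=(acc<<6)|0x2A=0x1CB2A
Completed: cp=U+1CB2A (starts at byte 0)
Byte[4]=E7: 3-byte lead, need 2 cont bytes. acc=0x7
Byte[5]=BA: continuation. acc=(acc<<6)|0x3A=0x1FA
Byte[6]=88: continuation. acc=(acc<<6)|0x08=0x7E88
Completed: cp=U+7E88 (starts at byte 4)
Byte[7]=5E: 1-byte ASCII. cp=U+005E
Byte[8]=D0: 2-byte lead, need 1 cont bytes. acc=0x10
Byte[9]=B6: continuation. acc=(acc<<6)|0x36=0x436
Completed: cp=U+0436 (starts at byte 8)
Byte[10]=E3: 3-byte lead, need 2 cont bytes. acc=0x3
Byte[11]=AA: continuation. acc=(acc<<6)|0x2A=0xEA
Byte[12]=BD: continuation. acc=(acc<<6)|0x3D=0x3ABD
Completed: cp=U+3ABD (starts at byte 10)
Byte[13]=D8: 2-byte lead, need 1 cont bytes. acc=0x18
Byte[14]: stream ended, expected continuation. INVALID

Answer: 14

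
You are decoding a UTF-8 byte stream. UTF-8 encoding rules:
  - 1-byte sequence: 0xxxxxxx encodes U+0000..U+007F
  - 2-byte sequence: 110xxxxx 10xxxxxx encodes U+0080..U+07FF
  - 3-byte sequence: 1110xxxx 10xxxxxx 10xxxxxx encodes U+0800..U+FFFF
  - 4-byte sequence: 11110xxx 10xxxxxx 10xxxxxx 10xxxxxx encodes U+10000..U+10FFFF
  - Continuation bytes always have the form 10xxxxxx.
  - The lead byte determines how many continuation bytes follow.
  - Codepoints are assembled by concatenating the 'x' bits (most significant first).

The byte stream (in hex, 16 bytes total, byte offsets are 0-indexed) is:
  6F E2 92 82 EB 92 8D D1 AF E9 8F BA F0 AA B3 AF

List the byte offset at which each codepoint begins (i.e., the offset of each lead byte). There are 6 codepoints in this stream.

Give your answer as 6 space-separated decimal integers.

Byte[0]=6F: 1-byte ASCII. cp=U+006F
Byte[1]=E2: 3-byte lead, need 2 cont bytes. acc=0x2
Byte[2]=92: continuation. acc=(acc<<6)|0x12=0x92
Byte[3]=82: continuation. acc=(acc<<6)|0x02=0x2482
Completed: cp=U+2482 (starts at byte 1)
Byte[4]=EB: 3-byte lead, need 2 cont bytes. acc=0xB
Byte[5]=92: continuation. acc=(acc<<6)|0x12=0x2D2
Byte[6]=8D: continuation. acc=(acc<<6)|0x0D=0xB48D
Completed: cp=U+B48D (starts at byte 4)
Byte[7]=D1: 2-byte lead, need 1 cont bytes. acc=0x11
Byte[8]=AF: continuation. acc=(acc<<6)|0x2F=0x46F
Completed: cp=U+046F (starts at byte 7)
Byte[9]=E9: 3-byte lead, need 2 cont bytes. acc=0x9
Byte[10]=8F: continuation. acc=(acc<<6)|0x0F=0x24F
Byte[11]=BA: continuation. acc=(acc<<6)|0x3A=0x93FA
Completed: cp=U+93FA (starts at byte 9)
Byte[12]=F0: 4-byte lead, need 3 cont bytes. acc=0x0
Byte[13]=AA: continuation. acc=(acc<<6)|0x2A=0x2A
Byte[14]=B3: continuation. acc=(acc<<6)|0x33=0xAB3
Byte[15]=AF: continuation. acc=(acc<<6)|0x2F=0x2ACEF
Completed: cp=U+2ACEF (starts at byte 12)

Answer: 0 1 4 7 9 12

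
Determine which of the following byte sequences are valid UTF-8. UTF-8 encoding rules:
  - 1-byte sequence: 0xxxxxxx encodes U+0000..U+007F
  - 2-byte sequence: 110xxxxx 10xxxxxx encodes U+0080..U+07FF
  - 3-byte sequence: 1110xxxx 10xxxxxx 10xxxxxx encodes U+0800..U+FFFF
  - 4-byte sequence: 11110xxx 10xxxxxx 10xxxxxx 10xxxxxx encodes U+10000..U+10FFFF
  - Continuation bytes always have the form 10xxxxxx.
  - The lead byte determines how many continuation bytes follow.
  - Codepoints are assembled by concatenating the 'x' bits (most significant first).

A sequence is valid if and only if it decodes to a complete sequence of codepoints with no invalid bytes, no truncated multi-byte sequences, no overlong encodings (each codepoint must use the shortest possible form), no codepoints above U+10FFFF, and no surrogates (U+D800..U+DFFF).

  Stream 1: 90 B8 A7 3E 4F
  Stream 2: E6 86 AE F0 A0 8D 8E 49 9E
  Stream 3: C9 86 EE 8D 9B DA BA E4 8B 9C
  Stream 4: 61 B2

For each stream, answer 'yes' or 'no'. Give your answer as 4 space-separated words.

Stream 1: error at byte offset 0. INVALID
Stream 2: error at byte offset 8. INVALID
Stream 3: decodes cleanly. VALID
Stream 4: error at byte offset 1. INVALID

Answer: no no yes no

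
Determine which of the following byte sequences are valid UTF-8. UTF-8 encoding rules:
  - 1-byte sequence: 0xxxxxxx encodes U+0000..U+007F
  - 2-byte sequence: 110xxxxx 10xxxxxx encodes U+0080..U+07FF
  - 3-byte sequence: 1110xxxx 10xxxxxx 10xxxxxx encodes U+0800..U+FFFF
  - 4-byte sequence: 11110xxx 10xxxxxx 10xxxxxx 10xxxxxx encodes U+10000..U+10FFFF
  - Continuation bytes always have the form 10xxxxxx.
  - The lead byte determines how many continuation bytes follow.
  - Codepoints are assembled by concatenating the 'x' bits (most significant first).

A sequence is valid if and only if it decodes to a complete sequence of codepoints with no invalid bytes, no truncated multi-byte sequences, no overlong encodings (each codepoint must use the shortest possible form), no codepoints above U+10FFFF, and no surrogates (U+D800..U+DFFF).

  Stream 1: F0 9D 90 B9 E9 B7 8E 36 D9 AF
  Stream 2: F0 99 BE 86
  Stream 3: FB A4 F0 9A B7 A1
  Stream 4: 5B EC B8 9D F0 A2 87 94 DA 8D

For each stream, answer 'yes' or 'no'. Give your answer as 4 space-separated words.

Answer: yes yes no yes

Derivation:
Stream 1: decodes cleanly. VALID
Stream 2: decodes cleanly. VALID
Stream 3: error at byte offset 0. INVALID
Stream 4: decodes cleanly. VALID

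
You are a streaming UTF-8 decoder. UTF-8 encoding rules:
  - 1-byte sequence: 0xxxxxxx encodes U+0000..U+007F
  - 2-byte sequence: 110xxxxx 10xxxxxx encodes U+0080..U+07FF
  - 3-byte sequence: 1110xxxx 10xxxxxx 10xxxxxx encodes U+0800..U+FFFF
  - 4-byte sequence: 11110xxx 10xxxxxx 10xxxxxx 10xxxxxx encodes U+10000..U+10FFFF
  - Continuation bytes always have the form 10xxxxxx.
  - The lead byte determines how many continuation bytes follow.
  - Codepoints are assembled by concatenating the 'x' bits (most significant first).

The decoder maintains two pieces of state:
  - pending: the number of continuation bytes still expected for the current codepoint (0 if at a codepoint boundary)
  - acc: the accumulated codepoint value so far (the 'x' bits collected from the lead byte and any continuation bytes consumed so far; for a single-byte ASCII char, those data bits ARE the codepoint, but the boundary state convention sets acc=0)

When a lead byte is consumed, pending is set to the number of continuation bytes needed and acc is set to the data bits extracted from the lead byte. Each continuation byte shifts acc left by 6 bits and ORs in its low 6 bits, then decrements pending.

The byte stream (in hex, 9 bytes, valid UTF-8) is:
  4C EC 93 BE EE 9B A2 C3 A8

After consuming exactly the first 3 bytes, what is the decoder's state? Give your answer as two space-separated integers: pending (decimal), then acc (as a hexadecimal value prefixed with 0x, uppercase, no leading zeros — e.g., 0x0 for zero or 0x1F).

Answer: 1 0x313

Derivation:
Byte[0]=4C: 1-byte. pending=0, acc=0x0
Byte[1]=EC: 3-byte lead. pending=2, acc=0xC
Byte[2]=93: continuation. acc=(acc<<6)|0x13=0x313, pending=1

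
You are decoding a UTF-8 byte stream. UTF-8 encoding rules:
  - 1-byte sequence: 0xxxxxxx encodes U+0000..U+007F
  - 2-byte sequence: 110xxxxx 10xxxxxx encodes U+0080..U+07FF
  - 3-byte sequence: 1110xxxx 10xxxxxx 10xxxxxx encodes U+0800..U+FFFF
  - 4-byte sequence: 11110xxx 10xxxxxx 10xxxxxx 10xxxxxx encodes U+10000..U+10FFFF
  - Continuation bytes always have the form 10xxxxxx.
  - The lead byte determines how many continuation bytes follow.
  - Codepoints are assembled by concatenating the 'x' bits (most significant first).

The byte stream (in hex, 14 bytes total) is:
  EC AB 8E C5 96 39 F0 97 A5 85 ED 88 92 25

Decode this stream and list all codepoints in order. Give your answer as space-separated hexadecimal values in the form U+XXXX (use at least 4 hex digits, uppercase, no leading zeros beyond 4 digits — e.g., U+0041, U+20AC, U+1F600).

Byte[0]=EC: 3-byte lead, need 2 cont bytes. acc=0xC
Byte[1]=AB: continuation. acc=(acc<<6)|0x2B=0x32B
Byte[2]=8E: continuation. acc=(acc<<6)|0x0E=0xCACE
Completed: cp=U+CACE (starts at byte 0)
Byte[3]=C5: 2-byte lead, need 1 cont bytes. acc=0x5
Byte[4]=96: continuation. acc=(acc<<6)|0x16=0x156
Completed: cp=U+0156 (starts at byte 3)
Byte[5]=39: 1-byte ASCII. cp=U+0039
Byte[6]=F0: 4-byte lead, need 3 cont bytes. acc=0x0
Byte[7]=97: continuation. acc=(acc<<6)|0x17=0x17
Byte[8]=A5: continuation. acc=(acc<<6)|0x25=0x5E5
Byte[9]=85: continuation. acc=(acc<<6)|0x05=0x17945
Completed: cp=U+17945 (starts at byte 6)
Byte[10]=ED: 3-byte lead, need 2 cont bytes. acc=0xD
Byte[11]=88: continuation. acc=(acc<<6)|0x08=0x348
Byte[12]=92: continuation. acc=(acc<<6)|0x12=0xD212
Completed: cp=U+D212 (starts at byte 10)
Byte[13]=25: 1-byte ASCII. cp=U+0025

Answer: U+CACE U+0156 U+0039 U+17945 U+D212 U+0025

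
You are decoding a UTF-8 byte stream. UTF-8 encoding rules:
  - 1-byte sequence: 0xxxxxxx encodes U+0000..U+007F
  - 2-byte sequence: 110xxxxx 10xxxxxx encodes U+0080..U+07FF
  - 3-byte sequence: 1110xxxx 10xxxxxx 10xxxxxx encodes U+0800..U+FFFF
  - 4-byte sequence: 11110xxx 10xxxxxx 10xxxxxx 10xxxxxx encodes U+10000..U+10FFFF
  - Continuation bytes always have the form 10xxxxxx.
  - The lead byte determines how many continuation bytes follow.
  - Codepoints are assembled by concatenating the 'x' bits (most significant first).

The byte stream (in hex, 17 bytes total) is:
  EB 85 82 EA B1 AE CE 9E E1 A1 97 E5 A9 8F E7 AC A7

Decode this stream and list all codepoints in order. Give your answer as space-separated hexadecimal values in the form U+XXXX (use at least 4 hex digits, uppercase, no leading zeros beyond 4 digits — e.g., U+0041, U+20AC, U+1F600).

Byte[0]=EB: 3-byte lead, need 2 cont bytes. acc=0xB
Byte[1]=85: continuation. acc=(acc<<6)|0x05=0x2C5
Byte[2]=82: continuation. acc=(acc<<6)|0x02=0xB142
Completed: cp=U+B142 (starts at byte 0)
Byte[3]=EA: 3-byte lead, need 2 cont bytes. acc=0xA
Byte[4]=B1: continuation. acc=(acc<<6)|0x31=0x2B1
Byte[5]=AE: continuation. acc=(acc<<6)|0x2E=0xAC6E
Completed: cp=U+AC6E (starts at byte 3)
Byte[6]=CE: 2-byte lead, need 1 cont bytes. acc=0xE
Byte[7]=9E: continuation. acc=(acc<<6)|0x1E=0x39E
Completed: cp=U+039E (starts at byte 6)
Byte[8]=E1: 3-byte lead, need 2 cont bytes. acc=0x1
Byte[9]=A1: continuation. acc=(acc<<6)|0x21=0x61
Byte[10]=97: continuation. acc=(acc<<6)|0x17=0x1857
Completed: cp=U+1857 (starts at byte 8)
Byte[11]=E5: 3-byte lead, need 2 cont bytes. acc=0x5
Byte[12]=A9: continuation. acc=(acc<<6)|0x29=0x169
Byte[13]=8F: continuation. acc=(acc<<6)|0x0F=0x5A4F
Completed: cp=U+5A4F (starts at byte 11)
Byte[14]=E7: 3-byte lead, need 2 cont bytes. acc=0x7
Byte[15]=AC: continuation. acc=(acc<<6)|0x2C=0x1EC
Byte[16]=A7: continuation. acc=(acc<<6)|0x27=0x7B27
Completed: cp=U+7B27 (starts at byte 14)

Answer: U+B142 U+AC6E U+039E U+1857 U+5A4F U+7B27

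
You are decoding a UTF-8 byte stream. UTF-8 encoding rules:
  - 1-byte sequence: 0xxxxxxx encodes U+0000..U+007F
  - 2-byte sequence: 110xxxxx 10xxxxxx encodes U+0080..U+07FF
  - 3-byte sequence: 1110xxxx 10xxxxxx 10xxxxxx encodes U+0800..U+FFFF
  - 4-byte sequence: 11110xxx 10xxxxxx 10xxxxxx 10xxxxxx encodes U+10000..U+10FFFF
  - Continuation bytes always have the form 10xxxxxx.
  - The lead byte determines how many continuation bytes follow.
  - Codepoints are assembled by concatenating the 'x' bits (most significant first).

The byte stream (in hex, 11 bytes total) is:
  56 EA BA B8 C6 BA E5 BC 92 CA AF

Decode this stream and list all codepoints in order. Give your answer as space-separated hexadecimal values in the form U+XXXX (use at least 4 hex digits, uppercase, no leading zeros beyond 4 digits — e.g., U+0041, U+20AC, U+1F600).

Answer: U+0056 U+AEB8 U+01BA U+5F12 U+02AF

Derivation:
Byte[0]=56: 1-byte ASCII. cp=U+0056
Byte[1]=EA: 3-byte lead, need 2 cont bytes. acc=0xA
Byte[2]=BA: continuation. acc=(acc<<6)|0x3A=0x2BA
Byte[3]=B8: continuation. acc=(acc<<6)|0x38=0xAEB8
Completed: cp=U+AEB8 (starts at byte 1)
Byte[4]=C6: 2-byte lead, need 1 cont bytes. acc=0x6
Byte[5]=BA: continuation. acc=(acc<<6)|0x3A=0x1BA
Completed: cp=U+01BA (starts at byte 4)
Byte[6]=E5: 3-byte lead, need 2 cont bytes. acc=0x5
Byte[7]=BC: continuation. acc=(acc<<6)|0x3C=0x17C
Byte[8]=92: continuation. acc=(acc<<6)|0x12=0x5F12
Completed: cp=U+5F12 (starts at byte 6)
Byte[9]=CA: 2-byte lead, need 1 cont bytes. acc=0xA
Byte[10]=AF: continuation. acc=(acc<<6)|0x2F=0x2AF
Completed: cp=U+02AF (starts at byte 9)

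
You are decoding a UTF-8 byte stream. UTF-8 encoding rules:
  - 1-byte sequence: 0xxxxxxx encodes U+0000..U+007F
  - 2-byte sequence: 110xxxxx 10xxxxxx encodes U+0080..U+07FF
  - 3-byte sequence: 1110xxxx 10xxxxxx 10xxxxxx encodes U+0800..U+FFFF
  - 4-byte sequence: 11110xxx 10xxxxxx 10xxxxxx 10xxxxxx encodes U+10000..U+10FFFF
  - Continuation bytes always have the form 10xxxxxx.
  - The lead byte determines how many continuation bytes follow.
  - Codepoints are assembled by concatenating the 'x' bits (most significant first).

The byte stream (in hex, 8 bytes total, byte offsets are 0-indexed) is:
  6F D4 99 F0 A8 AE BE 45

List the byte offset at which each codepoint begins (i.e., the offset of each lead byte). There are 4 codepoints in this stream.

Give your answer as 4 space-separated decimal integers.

Answer: 0 1 3 7

Derivation:
Byte[0]=6F: 1-byte ASCII. cp=U+006F
Byte[1]=D4: 2-byte lead, need 1 cont bytes. acc=0x14
Byte[2]=99: continuation. acc=(acc<<6)|0x19=0x519
Completed: cp=U+0519 (starts at byte 1)
Byte[3]=F0: 4-byte lead, need 3 cont bytes. acc=0x0
Byte[4]=A8: continuation. acc=(acc<<6)|0x28=0x28
Byte[5]=AE: continuation. acc=(acc<<6)|0x2E=0xA2E
Byte[6]=BE: continuation. acc=(acc<<6)|0x3E=0x28BBE
Completed: cp=U+28BBE (starts at byte 3)
Byte[7]=45: 1-byte ASCII. cp=U+0045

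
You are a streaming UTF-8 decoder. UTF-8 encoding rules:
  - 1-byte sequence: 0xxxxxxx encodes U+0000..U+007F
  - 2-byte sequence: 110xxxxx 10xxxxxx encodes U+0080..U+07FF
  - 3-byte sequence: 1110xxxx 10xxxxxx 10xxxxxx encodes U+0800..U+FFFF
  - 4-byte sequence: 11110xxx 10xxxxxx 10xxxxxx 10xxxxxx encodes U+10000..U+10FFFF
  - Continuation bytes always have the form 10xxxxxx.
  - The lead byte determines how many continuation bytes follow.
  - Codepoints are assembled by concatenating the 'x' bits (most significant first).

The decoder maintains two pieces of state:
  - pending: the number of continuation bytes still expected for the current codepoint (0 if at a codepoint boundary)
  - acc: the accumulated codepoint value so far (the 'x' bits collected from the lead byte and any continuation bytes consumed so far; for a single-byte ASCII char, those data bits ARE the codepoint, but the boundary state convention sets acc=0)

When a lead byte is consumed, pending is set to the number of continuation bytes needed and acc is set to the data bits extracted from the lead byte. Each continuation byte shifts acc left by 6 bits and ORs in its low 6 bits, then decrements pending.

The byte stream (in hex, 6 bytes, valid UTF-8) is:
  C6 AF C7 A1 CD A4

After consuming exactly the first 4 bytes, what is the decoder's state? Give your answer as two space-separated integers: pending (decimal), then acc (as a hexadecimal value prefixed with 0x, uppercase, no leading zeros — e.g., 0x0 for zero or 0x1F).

Byte[0]=C6: 2-byte lead. pending=1, acc=0x6
Byte[1]=AF: continuation. acc=(acc<<6)|0x2F=0x1AF, pending=0
Byte[2]=C7: 2-byte lead. pending=1, acc=0x7
Byte[3]=A1: continuation. acc=(acc<<6)|0x21=0x1E1, pending=0

Answer: 0 0x1E1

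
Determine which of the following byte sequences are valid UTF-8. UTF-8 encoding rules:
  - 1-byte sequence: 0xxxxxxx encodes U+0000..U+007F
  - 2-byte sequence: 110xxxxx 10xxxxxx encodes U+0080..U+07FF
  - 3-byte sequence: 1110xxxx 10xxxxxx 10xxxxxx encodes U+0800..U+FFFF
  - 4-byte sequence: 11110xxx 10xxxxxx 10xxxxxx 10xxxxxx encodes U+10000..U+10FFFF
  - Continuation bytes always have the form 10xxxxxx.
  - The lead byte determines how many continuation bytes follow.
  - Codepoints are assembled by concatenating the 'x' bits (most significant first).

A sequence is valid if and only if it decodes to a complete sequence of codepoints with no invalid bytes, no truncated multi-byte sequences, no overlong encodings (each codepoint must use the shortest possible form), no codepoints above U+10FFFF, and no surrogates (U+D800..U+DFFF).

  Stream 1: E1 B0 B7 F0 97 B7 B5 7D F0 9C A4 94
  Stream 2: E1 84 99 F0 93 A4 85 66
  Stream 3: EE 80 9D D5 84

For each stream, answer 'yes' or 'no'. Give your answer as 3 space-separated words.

Stream 1: decodes cleanly. VALID
Stream 2: decodes cleanly. VALID
Stream 3: decodes cleanly. VALID

Answer: yes yes yes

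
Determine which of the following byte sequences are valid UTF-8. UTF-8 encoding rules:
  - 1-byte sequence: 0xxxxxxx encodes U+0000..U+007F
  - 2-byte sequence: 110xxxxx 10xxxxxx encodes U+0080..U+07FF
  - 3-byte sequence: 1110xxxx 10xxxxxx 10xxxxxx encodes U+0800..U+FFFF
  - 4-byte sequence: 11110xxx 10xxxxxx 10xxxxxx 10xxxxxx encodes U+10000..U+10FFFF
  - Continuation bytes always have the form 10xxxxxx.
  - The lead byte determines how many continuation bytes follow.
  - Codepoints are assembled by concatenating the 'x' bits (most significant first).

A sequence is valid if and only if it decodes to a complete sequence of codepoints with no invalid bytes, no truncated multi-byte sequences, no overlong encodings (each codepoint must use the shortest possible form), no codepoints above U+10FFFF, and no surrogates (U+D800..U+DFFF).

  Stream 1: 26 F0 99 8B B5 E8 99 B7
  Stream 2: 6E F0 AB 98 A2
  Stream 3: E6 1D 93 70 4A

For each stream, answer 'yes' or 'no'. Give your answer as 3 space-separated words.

Stream 1: decodes cleanly. VALID
Stream 2: decodes cleanly. VALID
Stream 3: error at byte offset 1. INVALID

Answer: yes yes no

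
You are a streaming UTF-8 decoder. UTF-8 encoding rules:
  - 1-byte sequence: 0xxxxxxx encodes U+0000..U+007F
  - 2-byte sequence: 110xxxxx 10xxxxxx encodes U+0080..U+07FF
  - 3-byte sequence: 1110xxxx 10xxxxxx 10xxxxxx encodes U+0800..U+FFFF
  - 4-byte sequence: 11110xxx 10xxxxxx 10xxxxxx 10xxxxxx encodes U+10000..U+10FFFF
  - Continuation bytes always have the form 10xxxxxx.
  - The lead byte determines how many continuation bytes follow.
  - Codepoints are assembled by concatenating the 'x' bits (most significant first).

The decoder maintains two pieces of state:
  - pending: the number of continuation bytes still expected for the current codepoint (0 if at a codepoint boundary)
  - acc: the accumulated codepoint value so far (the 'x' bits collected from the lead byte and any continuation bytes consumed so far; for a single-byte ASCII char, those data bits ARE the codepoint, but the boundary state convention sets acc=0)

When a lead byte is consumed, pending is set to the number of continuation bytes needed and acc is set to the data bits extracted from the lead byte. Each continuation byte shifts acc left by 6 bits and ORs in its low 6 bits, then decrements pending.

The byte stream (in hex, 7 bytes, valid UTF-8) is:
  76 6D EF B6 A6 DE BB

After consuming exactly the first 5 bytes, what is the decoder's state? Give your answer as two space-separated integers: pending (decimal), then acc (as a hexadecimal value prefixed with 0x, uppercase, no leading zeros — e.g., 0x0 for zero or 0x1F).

Byte[0]=76: 1-byte. pending=0, acc=0x0
Byte[1]=6D: 1-byte. pending=0, acc=0x0
Byte[2]=EF: 3-byte lead. pending=2, acc=0xF
Byte[3]=B6: continuation. acc=(acc<<6)|0x36=0x3F6, pending=1
Byte[4]=A6: continuation. acc=(acc<<6)|0x26=0xFDA6, pending=0

Answer: 0 0xFDA6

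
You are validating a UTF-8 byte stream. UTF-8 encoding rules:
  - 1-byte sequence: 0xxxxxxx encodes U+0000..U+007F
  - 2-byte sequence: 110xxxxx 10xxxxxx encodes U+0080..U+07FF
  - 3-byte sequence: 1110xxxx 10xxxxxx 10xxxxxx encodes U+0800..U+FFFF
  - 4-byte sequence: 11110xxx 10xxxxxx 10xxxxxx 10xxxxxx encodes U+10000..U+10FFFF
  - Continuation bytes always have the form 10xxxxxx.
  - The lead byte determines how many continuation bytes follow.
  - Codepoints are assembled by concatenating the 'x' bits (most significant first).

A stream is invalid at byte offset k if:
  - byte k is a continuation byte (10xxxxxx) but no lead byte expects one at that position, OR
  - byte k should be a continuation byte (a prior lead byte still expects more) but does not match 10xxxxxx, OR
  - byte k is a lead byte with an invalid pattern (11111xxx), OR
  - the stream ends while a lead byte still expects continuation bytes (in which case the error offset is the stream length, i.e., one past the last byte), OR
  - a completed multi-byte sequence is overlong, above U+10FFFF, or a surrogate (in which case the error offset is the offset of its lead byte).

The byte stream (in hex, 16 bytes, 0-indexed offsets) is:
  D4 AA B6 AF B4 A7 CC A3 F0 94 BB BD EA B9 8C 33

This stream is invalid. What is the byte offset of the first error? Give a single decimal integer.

Answer: 2

Derivation:
Byte[0]=D4: 2-byte lead, need 1 cont bytes. acc=0x14
Byte[1]=AA: continuation. acc=(acc<<6)|0x2A=0x52A
Completed: cp=U+052A (starts at byte 0)
Byte[2]=B6: INVALID lead byte (not 0xxx/110x/1110/11110)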